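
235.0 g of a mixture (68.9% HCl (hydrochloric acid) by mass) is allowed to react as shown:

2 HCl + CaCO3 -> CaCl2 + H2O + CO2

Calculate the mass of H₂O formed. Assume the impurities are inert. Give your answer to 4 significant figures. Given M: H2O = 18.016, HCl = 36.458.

40.01 g

Mass of pure HCl = 235.0 g × 0.689 = 161.92 g.
n(HCl) = 161.92 g / 36.458 g/mol = 4.4411 mol.
From the equation the HCl:H2O mole ratio is 2:1, so n(H2O) = 4.4411 × 1/2 = 2.2206 mol.
Mass of H2O = 2.2206 mol × 18.016 g/mol = 40.006 g.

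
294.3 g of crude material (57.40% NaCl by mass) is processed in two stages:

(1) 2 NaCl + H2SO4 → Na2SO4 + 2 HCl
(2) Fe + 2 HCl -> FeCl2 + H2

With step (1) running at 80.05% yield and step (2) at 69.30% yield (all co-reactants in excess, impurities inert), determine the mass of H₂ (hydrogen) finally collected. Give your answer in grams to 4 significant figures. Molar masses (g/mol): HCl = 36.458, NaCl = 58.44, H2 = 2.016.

1.616 g

Pure NaCl = 294.3 × 0.5740 = 168.93 g.
n(NaCl) = 168.93 / 58.44 = 2.8906 mol.
Step 1 (NaCl:HCl = 2:2): theoretical n(HCl) = 2.8906 mol; at 80.05% yield, n(HCl) = 2.3139 mol.
Step 2 (HCl:H2 = 2:1): theoretical n(H2) = 1.1570 mol, so theoretical mass = 1.1570 × 2.016 = 2.3325 g.
At 69.30% yield, actual mass of H2 = 2.3325 × 0.6930 = 1.6164 g.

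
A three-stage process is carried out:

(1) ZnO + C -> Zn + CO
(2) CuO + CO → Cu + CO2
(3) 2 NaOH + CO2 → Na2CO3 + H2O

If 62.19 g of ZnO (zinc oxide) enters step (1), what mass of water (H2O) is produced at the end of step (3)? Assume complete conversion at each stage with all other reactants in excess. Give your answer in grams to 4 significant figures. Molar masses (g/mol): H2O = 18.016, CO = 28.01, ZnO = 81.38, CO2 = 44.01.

n(ZnO) = 62.19 / 81.38 = 0.76419 mol.
Reaction (1): ZnO→CO ratio 1:1 ⇒ n(CO) = 0.76419 mol.
Reaction (2): CO→CO2 ratio 1:1 ⇒ n(CO2) = 0.76419 mol.
Reaction (3): CO2→H2O ratio 1:1 ⇒ n(H2O) = 0.76419 mol.
Mass of H2O = 0.76419 × 18.016 = 13.768 g.

13.77 g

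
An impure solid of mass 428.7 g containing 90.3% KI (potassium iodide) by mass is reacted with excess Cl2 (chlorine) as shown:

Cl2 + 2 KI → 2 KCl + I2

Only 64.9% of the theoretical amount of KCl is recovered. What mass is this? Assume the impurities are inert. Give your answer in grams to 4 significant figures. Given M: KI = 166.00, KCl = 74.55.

112.8 g

Pure KI available = 428.7 g × 0.903 = 387.12 g.
n(KI) = 387.12 g / 166.00 g/mol = 2.3320 mol.
From the equation the KI:KCl mole ratio is 2:2, so n(KCl) = 2.3320 × 2/2 = 2.3320 mol.
Mass of KCl = 2.3320 mol × 74.55 g/mol = 173.85 g.
Actual mass collected = 173.85 g × 0.649 = 112.83 g.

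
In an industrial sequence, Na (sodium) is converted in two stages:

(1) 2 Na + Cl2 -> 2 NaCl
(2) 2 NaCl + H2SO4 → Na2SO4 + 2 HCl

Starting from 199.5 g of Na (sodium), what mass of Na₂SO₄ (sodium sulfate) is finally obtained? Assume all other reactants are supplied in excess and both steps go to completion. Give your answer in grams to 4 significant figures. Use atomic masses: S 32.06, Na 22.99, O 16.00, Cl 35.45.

616.3 g

M(Na) = 22.99 g/mol.
M(Na2SO4) = 2(22.99) + 32.06 + 4(16.00) = 142.04 g/mol.
n(Na) = 199.50 / 22.99 = 8.6777 mol.
Step 1 gives a 2:2 ratio of Na to NaCl, so n(NaCl) = 8.6777 mol.
In step 2 the NaCl:Na2SO4 ratio is 2:1, so n(Na2SO4) = 4.3388 mol.
Mass of Na2SO4 = 4.3388 × 142.04 = 616.29 g.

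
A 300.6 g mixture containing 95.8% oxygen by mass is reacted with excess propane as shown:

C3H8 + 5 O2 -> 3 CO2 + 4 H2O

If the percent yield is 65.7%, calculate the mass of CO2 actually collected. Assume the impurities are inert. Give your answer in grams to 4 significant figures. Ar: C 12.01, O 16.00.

156.1 g

Pure O2 available = 300.6 g × 0.958 = 287.97 g.
M(O2) = 2(16.00) = 32.00 g/mol.
M(CO2) = 12.01 + 2(16.00) = 44.01 g/mol.
n(O2) = 287.97 g / 32.00 g/mol = 8.9992 mol.
From the equation the O2:CO2 mole ratio is 5:3, so n(CO2) = 8.9992 × 3/5 = 5.3995 mol.
Mass of CO2 = 5.3995 mol × 44.01 g/mol = 237.63 g.
Actual mass collected = 237.63 g × 0.657 = 156.13 g.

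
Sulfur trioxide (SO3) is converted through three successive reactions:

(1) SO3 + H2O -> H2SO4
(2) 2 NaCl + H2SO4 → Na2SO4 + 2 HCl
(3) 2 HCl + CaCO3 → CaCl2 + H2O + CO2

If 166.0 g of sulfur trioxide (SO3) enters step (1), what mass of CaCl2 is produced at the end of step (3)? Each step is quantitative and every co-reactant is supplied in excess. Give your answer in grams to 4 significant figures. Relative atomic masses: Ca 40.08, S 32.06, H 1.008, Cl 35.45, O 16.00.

M(SO3) = 32.06 + 3(16.00) = 80.06 g/mol.
M(CaCl2) = 40.08 + 2(35.45) = 110.98 g/mol.
n(SO3) = 166.0 / 80.06 = 2.0734 mol.
Reaction (1): SO3→H2SO4 ratio 1:1 ⇒ n(H2SO4) = 2.0734 mol.
Reaction (2): H2SO4→HCl ratio 1:2 ⇒ n(HCl) = 4.1469 mol.
Reaction (3): HCl→CaCl2 ratio 2:1 ⇒ n(CaCl2) = 2.0734 mol.
Mass of CaCl2 = 2.0734 × 110.98 = 230.11 g.

230.1 g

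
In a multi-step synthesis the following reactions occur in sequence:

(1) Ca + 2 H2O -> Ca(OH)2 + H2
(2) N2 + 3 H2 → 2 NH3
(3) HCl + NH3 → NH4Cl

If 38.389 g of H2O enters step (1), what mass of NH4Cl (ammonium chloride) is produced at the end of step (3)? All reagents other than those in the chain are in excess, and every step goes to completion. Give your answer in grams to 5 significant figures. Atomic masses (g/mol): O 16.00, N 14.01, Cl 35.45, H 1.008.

M(H2O) = 2(1.008) + 16.00 = 18.016 g/mol.
M(NH4Cl) = 14.01 + 4(1.008) + 35.45 = 53.492 g/mol.
n(H2O) = 38.389 / 18.016 = 2.13083 mol.
Reaction (1): H2O→H2 ratio 2:1 ⇒ n(H2) = 1.06541 mol.
Reaction (2): H2→NH3 ratio 3:2 ⇒ n(NH3) = 0.710276 mol.
Reaction (3): NH3→NH4Cl ratio 1:1 ⇒ n(NH4Cl) = 0.710276 mol.
Mass of NH4Cl = 0.710276 × 53.492 = 37.9941 g.

37.994 g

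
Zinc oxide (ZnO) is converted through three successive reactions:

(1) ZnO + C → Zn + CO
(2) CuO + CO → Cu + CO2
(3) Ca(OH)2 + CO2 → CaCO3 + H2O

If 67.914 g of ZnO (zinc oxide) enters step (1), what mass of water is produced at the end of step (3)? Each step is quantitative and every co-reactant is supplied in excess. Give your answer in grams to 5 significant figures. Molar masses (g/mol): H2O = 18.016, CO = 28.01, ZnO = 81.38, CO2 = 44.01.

15.035 g

n(ZnO) = 67.914 / 81.38 = 0.834529 mol.
Reaction (1): ZnO→CO ratio 1:1 ⇒ n(CO) = 0.834529 mol.
Reaction (2): CO→CO2 ratio 1:1 ⇒ n(CO2) = 0.834529 mol.
Reaction (3): CO2→H2O ratio 1:1 ⇒ n(H2O) = 0.834529 mol.
Mass of H2O = 0.834529 × 18.016 = 15.0349 g.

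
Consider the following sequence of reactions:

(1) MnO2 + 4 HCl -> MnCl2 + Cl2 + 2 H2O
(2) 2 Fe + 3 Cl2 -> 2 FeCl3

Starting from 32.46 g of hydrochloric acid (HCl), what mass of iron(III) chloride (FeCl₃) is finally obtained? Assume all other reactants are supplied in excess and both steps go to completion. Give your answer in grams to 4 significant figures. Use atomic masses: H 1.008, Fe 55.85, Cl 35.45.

24.07 g

M(HCl) = 1.008 + 35.45 = 36.458 g/mol.
M(FeCl3) = 55.85 + 3(35.45) = 162.20 g/mol.
n(HCl) = 32.460 / 36.458 = 0.89034 mol.
Step 1 gives a 4:1 ratio of HCl to Cl2, so n(Cl2) = 0.22258 mol.
In step 2 the Cl2:FeCl3 ratio is 3:2, so n(FeCl3) = 0.14839 mol.
Mass of FeCl3 = 0.14839 × 162.20 = 24.069 g.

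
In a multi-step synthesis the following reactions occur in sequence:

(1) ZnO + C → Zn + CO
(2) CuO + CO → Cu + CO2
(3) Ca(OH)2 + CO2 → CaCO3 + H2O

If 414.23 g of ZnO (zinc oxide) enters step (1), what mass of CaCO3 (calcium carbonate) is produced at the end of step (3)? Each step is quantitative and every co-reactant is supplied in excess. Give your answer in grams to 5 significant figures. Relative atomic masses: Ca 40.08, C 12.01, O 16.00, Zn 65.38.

509.47 g

M(ZnO) = 65.38 + 16.00 = 81.38 g/mol.
M(CaCO3) = 40.08 + 12.01 + 3(16.00) = 100.09 g/mol.
n(ZnO) = 414.23 / 81.38 = 5.09007 mol.
Reaction (1): ZnO→CO ratio 1:1 ⇒ n(CO) = 5.09007 mol.
Reaction (2): CO→CO2 ratio 1:1 ⇒ n(CO2) = 5.09007 mol.
Reaction (3): CO2→CaCO3 ratio 1:1 ⇒ n(CaCO3) = 5.09007 mol.
Mass of CaCO3 = 5.09007 × 100.09 = 509.465 g.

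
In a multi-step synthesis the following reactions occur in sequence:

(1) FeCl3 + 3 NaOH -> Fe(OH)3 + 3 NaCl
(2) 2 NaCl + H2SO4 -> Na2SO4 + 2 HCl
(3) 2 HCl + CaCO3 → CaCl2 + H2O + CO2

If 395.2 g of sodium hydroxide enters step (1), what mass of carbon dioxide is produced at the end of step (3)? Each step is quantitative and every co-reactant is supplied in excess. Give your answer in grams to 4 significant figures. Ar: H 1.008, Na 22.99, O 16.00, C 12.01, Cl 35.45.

217.4 g

M(NaOH) = 22.99 + 16.00 + 1.008 = 39.998 g/mol.
M(CO2) = 12.01 + 2(16.00) = 44.01 g/mol.
n(NaOH) = 395.2 / 39.998 = 9.8805 mol.
Reaction (1): NaOH→NaCl ratio 3:3 ⇒ n(NaCl) = 9.8805 mol.
Reaction (2): NaCl→HCl ratio 2:2 ⇒ n(HCl) = 9.8805 mol.
Reaction (3): HCl→CO2 ratio 2:1 ⇒ n(CO2) = 4.9402 mol.
Mass of CO2 = 4.9402 × 44.01 = 217.42 g.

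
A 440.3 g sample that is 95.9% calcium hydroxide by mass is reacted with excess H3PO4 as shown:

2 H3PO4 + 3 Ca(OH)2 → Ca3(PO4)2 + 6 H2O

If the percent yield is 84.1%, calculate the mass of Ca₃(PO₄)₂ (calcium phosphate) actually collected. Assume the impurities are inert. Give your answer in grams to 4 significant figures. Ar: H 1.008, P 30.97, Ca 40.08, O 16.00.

495.5 g

Pure Ca(OH)2 available = 440.3 g × 0.959 = 422.25 g.
M(Ca(OH)2) = 40.08 + 2(16.00) + 2(1.008) = 74.096 g/mol.
M(Ca3(PO4)2) = 3(40.08) + 2(30.97) + 8(16.00) = 310.18 g/mol.
n(Ca(OH)2) = 422.25 g / 74.096 g/mol = 5.6987 mol.
From the equation the Ca(OH)2:Ca3(PO4)2 mole ratio is 3:1, so n(Ca3(PO4)2) = 5.6987 × 1/3 = 1.8996 mol.
Mass of Ca3(PO4)2 = 1.8996 mol × 310.18 g/mol = 589.20 g.
Actual mass collected = 589.20 g × 0.841 = 495.52 g.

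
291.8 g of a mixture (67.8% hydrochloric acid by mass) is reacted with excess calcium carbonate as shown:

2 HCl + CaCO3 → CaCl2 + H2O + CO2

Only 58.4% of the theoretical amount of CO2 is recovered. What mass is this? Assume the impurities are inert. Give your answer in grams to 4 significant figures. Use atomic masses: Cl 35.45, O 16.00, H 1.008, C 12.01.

69.74 g

Pure HCl available = 291.8 g × 0.678 = 197.84 g.
M(HCl) = 1.008 + 35.45 = 36.458 g/mol.
M(CO2) = 12.01 + 2(16.00) = 44.01 g/mol.
n(HCl) = 197.84 g / 36.458 g/mol = 5.4265 mol.
From the equation the HCl:CO2 mole ratio is 2:1, so n(CO2) = 5.4265 × 1/2 = 2.7133 mol.
Mass of CO2 = 2.7133 mol × 44.01 g/mol = 119.41 g.
Actual mass collected = 119.41 g × 0.584 = 69.736 g.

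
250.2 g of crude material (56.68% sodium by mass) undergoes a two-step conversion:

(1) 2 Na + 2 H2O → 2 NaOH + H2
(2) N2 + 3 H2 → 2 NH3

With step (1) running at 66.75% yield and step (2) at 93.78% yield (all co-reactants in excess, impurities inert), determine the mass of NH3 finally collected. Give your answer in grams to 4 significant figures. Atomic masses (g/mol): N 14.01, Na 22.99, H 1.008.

Pure Na = 250.2 × 0.5668 = 141.81 g.
M(Na) = 22.99 g/mol.
M(NH3) = 14.01 + 3(1.008) = 17.034 g/mol.
n(Na) = 141.81 / 22.99 = 6.1685 mol.
Step 1 (Na:H2 = 2:1): theoretical n(H2) = 3.0842 mol; at 66.75% yield, n(H2) = 2.0587 mol.
Step 2 (H2:NH3 = 3:2): theoretical n(NH3) = 1.3725 mol, so theoretical mass = 1.3725 × 17.034 = 23.379 g.
At 93.78% yield, actual mass of NH3 = 23.379 × 0.9378 = 21.925 g.

21.92 g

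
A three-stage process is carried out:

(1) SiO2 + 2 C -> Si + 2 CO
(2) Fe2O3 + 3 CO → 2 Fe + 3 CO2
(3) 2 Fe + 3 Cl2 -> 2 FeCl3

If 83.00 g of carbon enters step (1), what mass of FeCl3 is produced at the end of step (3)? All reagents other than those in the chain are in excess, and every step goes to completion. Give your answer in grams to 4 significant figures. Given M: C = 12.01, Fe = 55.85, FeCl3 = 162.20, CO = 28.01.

747.3 g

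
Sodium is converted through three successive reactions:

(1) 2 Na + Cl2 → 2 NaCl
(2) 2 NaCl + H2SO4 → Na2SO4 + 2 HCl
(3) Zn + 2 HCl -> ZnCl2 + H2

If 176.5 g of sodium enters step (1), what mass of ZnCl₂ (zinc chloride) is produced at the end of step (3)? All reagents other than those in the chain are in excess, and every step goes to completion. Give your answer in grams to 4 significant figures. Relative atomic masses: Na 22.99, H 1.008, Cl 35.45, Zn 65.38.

523.1 g

M(Na) = 22.99 g/mol.
M(ZnCl2) = 65.38 + 2(35.45) = 136.28 g/mol.
n(Na) = 176.5 / 22.99 = 7.6773 mol.
Reaction (1): Na→NaCl ratio 2:2 ⇒ n(NaCl) = 7.6773 mol.
Reaction (2): NaCl→HCl ratio 2:2 ⇒ n(HCl) = 7.6773 mol.
Reaction (3): HCl→ZnCl2 ratio 2:1 ⇒ n(ZnCl2) = 3.8386 mol.
Mass of ZnCl2 = 3.8386 × 136.28 = 523.13 g.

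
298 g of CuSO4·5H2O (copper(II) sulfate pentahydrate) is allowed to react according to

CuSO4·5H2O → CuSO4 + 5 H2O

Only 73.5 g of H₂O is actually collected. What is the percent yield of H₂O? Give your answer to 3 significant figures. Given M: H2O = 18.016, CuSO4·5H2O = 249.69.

n(CuSO4·5H2O) = 298.0 g / 249.69 g/mol = 1.193 mol.
From the equation the CuSO4·5H2O:H2O mole ratio is 1:5, so n(H2O) = 1.193 × 5/1 = 5.967 mol.
Mass of H2O = 5.967 mol × 18.016 g/mol = 107.5 g.
This is the theoretical yield. Percent yield = 73.5 g / 107.5 g × 100% = 68.37%.

68.4 %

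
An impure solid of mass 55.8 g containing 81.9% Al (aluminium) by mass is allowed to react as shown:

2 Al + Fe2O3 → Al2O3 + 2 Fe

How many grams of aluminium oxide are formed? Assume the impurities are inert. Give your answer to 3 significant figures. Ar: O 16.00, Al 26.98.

86.4 g

Mass of pure Al = 55.8 g × 0.819 = 45.70 g.
M(Al) = 26.98 g/mol.
M(Al2O3) = 2(26.98) + 3(16.00) = 101.96 g/mol.
n(Al) = 45.70 g / 26.98 g/mol = 1.694 mol.
From the equation the Al:Al2O3 mole ratio is 2:1, so n(Al2O3) = 1.694 × 1/2 = 0.8469 mol.
Mass of Al2O3 = 0.8469 mol × 101.96 g/mol = 86.35 g.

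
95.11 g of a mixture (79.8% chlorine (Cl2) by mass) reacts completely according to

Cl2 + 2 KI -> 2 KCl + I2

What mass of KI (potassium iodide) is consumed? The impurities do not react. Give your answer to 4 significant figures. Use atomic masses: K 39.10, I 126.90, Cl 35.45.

355.4 g

Mass of pure Cl2 = 95.11 g × 0.798 = 75.898 g.
M(Cl2) = 2(35.45) = 70.90 g/mol.
M(KI) = 39.10 + 126.90 = 166.00 g/mol.
n(Cl2) = 75.898 g / 70.90 g/mol = 1.0705 mol.
From the equation the Cl2:KI mole ratio is 1:2, so n(KI) = 1.0705 × 2/1 = 2.1410 mol.
Mass of KI = 2.1410 mol × 166.00 g/mol = 355.40 g.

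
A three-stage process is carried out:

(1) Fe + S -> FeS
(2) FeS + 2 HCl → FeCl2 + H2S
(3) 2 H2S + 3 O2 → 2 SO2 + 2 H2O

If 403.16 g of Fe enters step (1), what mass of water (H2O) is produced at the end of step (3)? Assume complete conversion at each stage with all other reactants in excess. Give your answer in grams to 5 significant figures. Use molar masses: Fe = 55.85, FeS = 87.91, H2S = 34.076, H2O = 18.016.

130.05 g

n(Fe) = 403.16 / 55.85 = 7.21862 mol.
Reaction (1): Fe→FeS ratio 1:1 ⇒ n(FeS) = 7.21862 mol.
Reaction (2): FeS→H2S ratio 1:1 ⇒ n(H2S) = 7.21862 mol.
Reaction (3): H2S→H2O ratio 2:2 ⇒ n(H2O) = 7.21862 mol.
Mass of H2O = 7.21862 × 18.016 = 130.051 g.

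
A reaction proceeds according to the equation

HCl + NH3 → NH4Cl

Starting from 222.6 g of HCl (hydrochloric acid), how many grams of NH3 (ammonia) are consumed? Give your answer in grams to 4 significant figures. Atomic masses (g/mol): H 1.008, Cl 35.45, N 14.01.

M(HCl) = 1.008 + 35.45 = 36.458 g/mol.
M(NH3) = 14.01 + 3(1.008) = 17.034 g/mol.
n(HCl) = 222.60 g / 36.458 g/mol = 6.1057 mol.
From the equation the HCl:NH3 mole ratio is 1:1, so n(NH3) = 6.1057 × 1/1 = 6.1057 mol.
Mass of NH3 = 6.1057 mol × 17.034 g/mol = 104.00 g.

104.0 g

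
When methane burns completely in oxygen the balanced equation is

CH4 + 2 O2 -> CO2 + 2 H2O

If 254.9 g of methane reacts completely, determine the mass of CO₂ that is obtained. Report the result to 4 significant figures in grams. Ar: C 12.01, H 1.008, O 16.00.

699.3 g

M(CH4) = 12.01 + 4(1.008) = 16.042 g/mol.
M(CO2) = 12.01 + 2(16.00) = 44.01 g/mol.
n(CH4) = 254.90 g / 16.042 g/mol = 15.890 mol.
From the equation the CH4:CO2 mole ratio is 1:1, so n(CO2) = 15.890 × 1/1 = 15.890 mol.
Mass of CO2 = 15.890 mol × 44.01 g/mol = 699.30 g.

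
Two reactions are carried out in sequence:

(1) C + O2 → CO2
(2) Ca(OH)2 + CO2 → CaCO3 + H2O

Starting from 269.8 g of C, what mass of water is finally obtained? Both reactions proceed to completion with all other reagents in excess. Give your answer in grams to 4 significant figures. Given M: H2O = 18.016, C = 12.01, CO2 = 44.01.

404.7 g

n(C) = 269.80 / 12.01 = 22.465 mol.
Step 1 gives a 1:1 ratio of C to CO2, so n(CO2) = 22.465 mol.
In step 2 the CO2:H2O ratio is 1:1, so n(H2O) = 22.465 mol.
Mass of H2O = 22.465 × 18.016 = 404.72 g.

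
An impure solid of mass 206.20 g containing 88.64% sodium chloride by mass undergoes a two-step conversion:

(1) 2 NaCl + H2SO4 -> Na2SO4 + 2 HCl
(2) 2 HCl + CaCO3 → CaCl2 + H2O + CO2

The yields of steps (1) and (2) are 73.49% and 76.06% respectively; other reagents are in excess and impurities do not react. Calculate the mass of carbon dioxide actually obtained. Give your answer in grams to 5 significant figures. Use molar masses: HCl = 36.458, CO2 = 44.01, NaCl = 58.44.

38.469 g

Pure NaCl = 206.20 × 0.8864 = 182.776 g.
n(NaCl) = 182.776 / 58.44 = 3.12758 mol.
Step 1 (NaCl:HCl = 2:2): theoretical n(HCl) = 3.12758 mol; at 73.49% yield, n(HCl) = 2.29846 mol.
Step 2 (HCl:CO2 = 2:1): theoretical n(CO2) = 1.14923 mol, so theoretical mass = 1.14923 × 44.01 = 50.5776 g.
At 76.06% yield, actual mass of CO2 = 50.5776 × 0.7606 = 38.4693 g.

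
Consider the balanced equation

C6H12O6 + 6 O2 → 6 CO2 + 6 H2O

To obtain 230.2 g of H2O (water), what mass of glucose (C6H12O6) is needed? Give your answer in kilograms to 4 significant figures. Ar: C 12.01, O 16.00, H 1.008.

0.3837 kg

M(H2O) = 2(1.008) + 16.00 = 18.016 g/mol.
M(C6H12O6) = 6(12.01) + 12(1.008) + 6(16.00) = 180.156 g/mol.
n(H2O) = 230.20 g / 18.016 g/mol = 12.778 mol.
From the equation the H2O:C6H12O6 mole ratio is 6:1, so n(C6H12O6) = 12.778 × 1/6 = 2.1296 mol.
Mass of C6H12O6 = 2.1296 mol × 180.156 g/mol = 383.66 g.
Converting to kg: 383.66 g = 0.3837 kg.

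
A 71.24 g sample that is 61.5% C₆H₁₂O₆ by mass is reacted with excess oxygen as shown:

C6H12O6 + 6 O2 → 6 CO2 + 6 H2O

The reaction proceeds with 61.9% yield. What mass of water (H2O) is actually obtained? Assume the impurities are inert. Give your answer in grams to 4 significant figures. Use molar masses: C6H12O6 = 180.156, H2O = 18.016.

16.27 g

Pure C6H12O6 available = 71.24 g × 0.615 = 43.813 g.
n(C6H12O6) = 43.813 g / 180.156 g/mol = 0.24319 mol.
From the equation the C6H12O6:H2O mole ratio is 1:6, so n(H2O) = 0.24319 × 6/1 = 1.4592 mol.
Mass of H2O = 1.4592 mol × 18.016 g/mol = 26.288 g.
Actual mass collected = 26.288 g × 0.619 = 16.272 g.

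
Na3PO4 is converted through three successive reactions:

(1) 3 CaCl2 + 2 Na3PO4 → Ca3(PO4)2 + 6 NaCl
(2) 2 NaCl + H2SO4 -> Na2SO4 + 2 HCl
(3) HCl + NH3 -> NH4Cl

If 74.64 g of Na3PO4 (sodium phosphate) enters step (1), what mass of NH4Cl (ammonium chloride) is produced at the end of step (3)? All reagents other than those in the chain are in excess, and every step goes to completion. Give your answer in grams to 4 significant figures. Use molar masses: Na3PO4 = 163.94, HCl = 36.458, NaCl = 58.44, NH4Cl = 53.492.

73.06 g

n(Na3PO4) = 74.64 / 163.94 = 0.45529 mol.
Reaction (1): Na3PO4→NaCl ratio 2:6 ⇒ n(NaCl) = 1.3659 mol.
Reaction (2): NaCl→HCl ratio 2:2 ⇒ n(HCl) = 1.3659 mol.
Reaction (3): HCl→NH4Cl ratio 1:1 ⇒ n(NH4Cl) = 1.3659 mol.
Mass of NH4Cl = 1.3659 × 53.492 = 73.063 g.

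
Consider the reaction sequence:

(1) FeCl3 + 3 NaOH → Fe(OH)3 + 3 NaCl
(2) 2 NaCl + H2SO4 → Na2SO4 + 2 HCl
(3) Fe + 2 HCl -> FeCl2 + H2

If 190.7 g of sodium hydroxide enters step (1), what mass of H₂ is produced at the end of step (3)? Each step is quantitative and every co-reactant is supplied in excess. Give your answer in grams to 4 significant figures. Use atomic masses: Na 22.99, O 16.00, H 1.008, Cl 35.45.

4.806 g

M(NaOH) = 22.99 + 16.00 + 1.008 = 39.998 g/mol.
M(H2) = 2(1.008) = 2.016 g/mol.
n(NaOH) = 190.7 / 39.998 = 4.7677 mol.
Reaction (1): NaOH→NaCl ratio 3:3 ⇒ n(NaCl) = 4.7677 mol.
Reaction (2): NaCl→HCl ratio 2:2 ⇒ n(HCl) = 4.7677 mol.
Reaction (3): HCl→H2 ratio 2:1 ⇒ n(H2) = 2.3839 mol.
Mass of H2 = 2.3839 × 2.016 = 4.8059 g.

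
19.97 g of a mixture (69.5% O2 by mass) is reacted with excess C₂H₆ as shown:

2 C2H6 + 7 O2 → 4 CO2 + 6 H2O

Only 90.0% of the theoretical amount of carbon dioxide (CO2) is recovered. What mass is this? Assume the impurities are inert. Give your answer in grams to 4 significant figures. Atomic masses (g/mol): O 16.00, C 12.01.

9.817 g

Pure O2 available = 19.97 g × 0.695 = 13.879 g.
M(O2) = 2(16.00) = 32.00 g/mol.
M(CO2) = 12.01 + 2(16.00) = 44.01 g/mol.
n(O2) = 13.879 g / 32.00 g/mol = 0.43372 mol.
From the equation the O2:CO2 mole ratio is 7:4, so n(CO2) = 0.43372 × 4/7 = 0.24784 mol.
Mass of CO2 = 0.24784 mol × 44.01 g/mol = 10.908 g.
Actual mass collected = 10.908 g × 0.900 = 9.8168 g.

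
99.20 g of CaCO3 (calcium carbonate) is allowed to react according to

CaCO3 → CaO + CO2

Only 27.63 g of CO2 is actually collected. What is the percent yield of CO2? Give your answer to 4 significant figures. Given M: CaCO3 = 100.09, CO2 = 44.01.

63.34 %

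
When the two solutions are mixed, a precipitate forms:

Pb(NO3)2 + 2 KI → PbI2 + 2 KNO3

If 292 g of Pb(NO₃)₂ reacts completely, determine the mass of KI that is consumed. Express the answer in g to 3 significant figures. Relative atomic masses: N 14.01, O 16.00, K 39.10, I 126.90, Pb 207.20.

293 g

M(Pb(NO3)2) = 207.20 + 2(14.01) + 6(16.00) = 331.22 g/mol.
M(KI) = 39.10 + 126.90 = 166.00 g/mol.
n(Pb(NO3)2) = 292.0 g / 331.22 g/mol = 0.8816 mol.
From the equation the Pb(NO3)2:KI mole ratio is 1:2, so n(KI) = 0.8816 × 2/1 = 1.763 mol.
Mass of KI = 1.763 mol × 166.00 g/mol = 292.7 g.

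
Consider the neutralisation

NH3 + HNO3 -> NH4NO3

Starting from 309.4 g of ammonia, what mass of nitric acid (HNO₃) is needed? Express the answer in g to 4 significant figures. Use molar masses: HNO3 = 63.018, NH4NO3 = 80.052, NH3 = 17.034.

1145 g

n(NH3) = 309.40 g / 17.034 g/mol = 18.164 mol.
From the equation the NH3:HNO3 mole ratio is 1:1, so n(HNO3) = 18.164 × 1/1 = 18.164 mol.
Mass of HNO3 = 18.164 mol × 63.018 g/mol = 1144.6 g.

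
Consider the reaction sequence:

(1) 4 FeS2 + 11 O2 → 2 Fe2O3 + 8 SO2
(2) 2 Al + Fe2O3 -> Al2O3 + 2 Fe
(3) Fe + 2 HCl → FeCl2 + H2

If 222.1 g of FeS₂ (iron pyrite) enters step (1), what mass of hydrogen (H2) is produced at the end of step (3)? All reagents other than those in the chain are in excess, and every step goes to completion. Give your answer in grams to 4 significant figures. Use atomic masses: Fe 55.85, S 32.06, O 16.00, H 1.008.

3.732 g

M(FeS2) = 55.85 + 2(32.06) = 119.97 g/mol.
M(H2) = 2(1.008) = 2.016 g/mol.
n(FeS2) = 222.1 / 119.97 = 1.8513 mol.
Reaction (1): FeS2→Fe2O3 ratio 4:2 ⇒ n(Fe2O3) = 0.92565 mol.
Reaction (2): Fe2O3→Fe ratio 1:2 ⇒ n(Fe) = 1.8513 mol.
Reaction (3): Fe→H2 ratio 1:1 ⇒ n(H2) = 1.8513 mol.
Mass of H2 = 1.8513 × 2.016 = 3.7322 g.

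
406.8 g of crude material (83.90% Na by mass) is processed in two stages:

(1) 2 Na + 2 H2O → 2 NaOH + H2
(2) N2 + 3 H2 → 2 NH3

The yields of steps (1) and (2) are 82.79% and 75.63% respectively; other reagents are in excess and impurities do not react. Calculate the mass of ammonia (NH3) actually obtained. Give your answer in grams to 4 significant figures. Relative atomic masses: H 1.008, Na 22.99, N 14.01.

52.78 g

Pure Na = 406.8 × 0.8390 = 341.31 g.
M(Na) = 22.99 g/mol.
M(NH3) = 14.01 + 3(1.008) = 17.034 g/mol.
n(Na) = 341.31 / 22.99 = 14.846 mol.
Step 1 (Na:H2 = 2:1): theoretical n(H2) = 7.4229 mol; at 82.79% yield, n(H2) = 6.1454 mol.
Step 2 (H2:NH3 = 3:2): theoretical n(NH3) = 4.0969 mol, so theoretical mass = 4.0969 × 17.034 = 69.787 g.
At 75.63% yield, actual mass of NH3 = 69.787 × 0.7563 = 52.780 g.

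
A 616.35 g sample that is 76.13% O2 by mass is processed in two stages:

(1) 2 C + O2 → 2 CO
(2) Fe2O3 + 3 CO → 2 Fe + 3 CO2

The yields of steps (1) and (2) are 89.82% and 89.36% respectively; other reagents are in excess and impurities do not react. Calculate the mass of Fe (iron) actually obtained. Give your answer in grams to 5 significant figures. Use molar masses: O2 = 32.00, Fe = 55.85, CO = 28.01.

876.42 g

Pure O2 = 616.35 × 0.7613 = 469.227 g.
n(O2) = 469.227 / 32.00 = 14.6634 mol.
Step 1 (O2:CO = 1:2): theoretical n(CO) = 29.3267 mol; at 89.82% yield, n(CO) = 26.3412 mol.
Step 2 (CO:Fe = 3:2): theoretical n(Fe) = 17.5608 mol, so theoretical mass = 17.5608 × 55.85 = 980.772 g.
At 89.36% yield, actual mass of Fe = 980.772 × 0.8936 = 876.418 g.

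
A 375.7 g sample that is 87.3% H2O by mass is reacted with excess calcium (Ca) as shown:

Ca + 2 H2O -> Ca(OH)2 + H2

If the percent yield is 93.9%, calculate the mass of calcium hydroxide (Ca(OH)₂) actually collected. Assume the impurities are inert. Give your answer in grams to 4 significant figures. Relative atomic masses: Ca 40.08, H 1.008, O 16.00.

633.3 g

Pure H2O available = 375.7 g × 0.873 = 327.99 g.
M(H2O) = 2(1.008) + 16.00 = 18.016 g/mol.
M(Ca(OH)2) = 40.08 + 2(16.00) + 2(1.008) = 74.096 g/mol.
n(H2O) = 327.99 g / 18.016 g/mol = 18.205 mol.
From the equation the H2O:Ca(OH)2 mole ratio is 2:1, so n(Ca(OH)2) = 18.205 × 1/2 = 9.1026 mol.
Mass of Ca(OH)2 = 9.1026 mol × 74.096 g/mol = 674.47 g.
Actual mass collected = 674.47 g × 0.939 = 633.33 g.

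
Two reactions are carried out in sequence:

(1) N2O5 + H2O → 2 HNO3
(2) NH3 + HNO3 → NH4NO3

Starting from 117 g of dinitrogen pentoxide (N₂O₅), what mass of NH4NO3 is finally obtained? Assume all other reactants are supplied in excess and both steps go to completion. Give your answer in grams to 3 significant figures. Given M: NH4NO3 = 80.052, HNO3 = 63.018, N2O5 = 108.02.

173 g

n(N2O5) = 117.0 / 108.02 = 1.083 mol.
Step 1 gives a 1:2 ratio of N2O5 to HNO3, so n(HNO3) = 2.166 mol.
In step 2 the HNO3:NH4NO3 ratio is 1:1, so n(NH4NO3) = 2.166 mol.
Mass of NH4NO3 = 2.166 × 80.052 = 173.4 g.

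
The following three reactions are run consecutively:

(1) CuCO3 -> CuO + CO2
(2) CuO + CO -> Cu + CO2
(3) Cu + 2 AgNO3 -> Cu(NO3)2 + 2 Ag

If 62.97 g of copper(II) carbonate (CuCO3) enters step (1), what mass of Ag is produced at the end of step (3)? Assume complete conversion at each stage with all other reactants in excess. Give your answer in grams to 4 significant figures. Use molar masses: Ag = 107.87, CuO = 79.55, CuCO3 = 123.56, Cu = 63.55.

109.9 g

n(CuCO3) = 62.97 / 123.56 = 0.50963 mol.
Reaction (1): CuCO3→CuO ratio 1:1 ⇒ n(CuO) = 0.50963 mol.
Reaction (2): CuO→Cu ratio 1:1 ⇒ n(Cu) = 0.50963 mol.
Reaction (3): Cu→Ag ratio 1:2 ⇒ n(Ag) = 1.0193 mol.
Mass of Ag = 1.0193 × 107.87 = 109.95 g.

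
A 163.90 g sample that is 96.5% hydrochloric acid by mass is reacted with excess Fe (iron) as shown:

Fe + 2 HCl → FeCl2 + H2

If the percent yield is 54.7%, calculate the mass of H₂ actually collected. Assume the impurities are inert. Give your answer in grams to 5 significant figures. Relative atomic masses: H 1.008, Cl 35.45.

2.3920 g

Pure HCl available = 163.90 g × 0.965 = 158.163 g.
M(HCl) = 1.008 + 35.45 = 36.458 g/mol.
M(H2) = 2(1.008) = 2.016 g/mol.
n(HCl) = 158.163 g / 36.458 g/mol = 4.33824 mol.
From the equation the HCl:H2 mole ratio is 2:1, so n(H2) = 4.33824 × 1/2 = 2.16912 mol.
Mass of H2 = 2.16912 mol × 2.016 g/mol = 4.37294 g.
Actual mass collected = 4.37294 g × 0.547 = 2.39200 g.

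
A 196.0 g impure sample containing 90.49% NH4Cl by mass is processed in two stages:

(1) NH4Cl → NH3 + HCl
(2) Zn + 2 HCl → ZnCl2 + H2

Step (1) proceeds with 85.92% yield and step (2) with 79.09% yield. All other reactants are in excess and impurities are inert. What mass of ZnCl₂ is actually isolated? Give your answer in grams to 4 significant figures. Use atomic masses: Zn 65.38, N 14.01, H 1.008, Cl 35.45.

Pure NH4Cl = 196.0 × 0.9049 = 177.36 g.
M(NH4Cl) = 14.01 + 4(1.008) + 35.45 = 53.492 g/mol.
M(ZnCl2) = 65.38 + 2(35.45) = 136.28 g/mol.
n(NH4Cl) = 177.36 / 53.492 = 3.3156 mol.
Step 1 (NH4Cl:HCl = 1:1): theoretical n(HCl) = 3.3156 mol; at 85.92% yield, n(HCl) = 2.8488 mol.
Step 2 (HCl:ZnCl2 = 2:1): theoretical n(ZnCl2) = 1.4244 mol, so theoretical mass = 1.4244 × 136.28 = 194.12 g.
At 79.09% yield, actual mass of ZnCl2 = 194.12 × 0.7909 = 153.53 g.

153.5 g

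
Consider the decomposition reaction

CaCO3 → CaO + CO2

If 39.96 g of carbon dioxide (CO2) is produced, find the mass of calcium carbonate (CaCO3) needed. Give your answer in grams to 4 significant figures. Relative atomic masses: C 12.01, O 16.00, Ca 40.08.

90.88 g

M(CO2) = 12.01 + 2(16.00) = 44.01 g/mol.
M(CaCO3) = 40.08 + 12.01 + 3(16.00) = 100.09 g/mol.
n(CO2) = 39.960 g / 44.01 g/mol = 0.90798 mol.
From the equation the CO2:CaCO3 mole ratio is 1:1, so n(CaCO3) = 0.90798 × 1/1 = 0.90798 mol.
Mass of CaCO3 = 0.90798 mol × 100.09 g/mol = 90.879 g.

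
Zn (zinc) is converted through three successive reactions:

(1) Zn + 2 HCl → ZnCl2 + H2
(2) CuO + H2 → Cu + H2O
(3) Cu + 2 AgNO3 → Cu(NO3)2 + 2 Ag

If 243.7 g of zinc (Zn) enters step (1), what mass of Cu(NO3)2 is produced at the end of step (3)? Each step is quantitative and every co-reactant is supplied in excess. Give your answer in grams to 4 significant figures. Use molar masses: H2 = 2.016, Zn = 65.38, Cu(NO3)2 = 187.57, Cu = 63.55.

699.2 g

n(Zn) = 243.7 / 65.38 = 3.7274 mol.
Reaction (1): Zn→H2 ratio 1:1 ⇒ n(H2) = 3.7274 mol.
Reaction (2): H2→Cu ratio 1:1 ⇒ n(Cu) = 3.7274 mol.
Reaction (3): Cu→Cu(NO3)2 ratio 1:1 ⇒ n(Cu(NO3)2) = 3.7274 mol.
Mass of Cu(NO3)2 = 3.7274 × 187.57 = 699.16 g.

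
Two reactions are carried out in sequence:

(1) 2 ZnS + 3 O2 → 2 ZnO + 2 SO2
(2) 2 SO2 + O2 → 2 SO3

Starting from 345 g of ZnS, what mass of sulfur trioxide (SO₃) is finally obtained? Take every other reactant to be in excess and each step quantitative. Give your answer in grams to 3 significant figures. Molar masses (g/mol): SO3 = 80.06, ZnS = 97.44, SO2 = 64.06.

n(ZnS) = 345.0 / 97.44 = 3.541 mol.
Step 1 gives a 2:2 ratio of ZnS to SO2, so n(SO2) = 3.541 mol.
In step 2 the SO2:SO3 ratio is 2:2, so n(SO3) = 3.541 mol.
Mass of SO3 = 3.541 × 80.06 = 283.5 g.

283 g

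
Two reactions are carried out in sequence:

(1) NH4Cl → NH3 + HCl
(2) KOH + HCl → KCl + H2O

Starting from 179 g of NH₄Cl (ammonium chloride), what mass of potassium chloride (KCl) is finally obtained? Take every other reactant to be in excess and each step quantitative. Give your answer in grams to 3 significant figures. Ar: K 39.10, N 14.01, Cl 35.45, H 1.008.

249 g

M(NH4Cl) = 14.01 + 4(1.008) + 35.45 = 53.492 g/mol.
M(KCl) = 39.10 + 35.45 = 74.55 g/mol.
n(NH4Cl) = 179.0 / 53.492 = 3.346 mol.
Step 1 gives a 1:1 ratio of NH4Cl to HCl, so n(HCl) = 3.346 mol.
In step 2 the HCl:KCl ratio is 1:1, so n(KCl) = 3.346 mol.
Mass of KCl = 3.346 × 74.55 = 249.5 g.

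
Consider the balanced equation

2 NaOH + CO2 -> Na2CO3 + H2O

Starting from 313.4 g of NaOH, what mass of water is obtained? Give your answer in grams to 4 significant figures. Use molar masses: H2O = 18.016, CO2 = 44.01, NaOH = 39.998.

70.58 g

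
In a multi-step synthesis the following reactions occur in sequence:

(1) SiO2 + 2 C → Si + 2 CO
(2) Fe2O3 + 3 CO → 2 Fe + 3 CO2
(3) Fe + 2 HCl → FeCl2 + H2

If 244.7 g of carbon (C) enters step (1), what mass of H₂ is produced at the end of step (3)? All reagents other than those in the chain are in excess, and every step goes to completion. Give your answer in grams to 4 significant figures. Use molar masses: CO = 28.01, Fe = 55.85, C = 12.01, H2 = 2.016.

n(C) = 244.7 / 12.01 = 20.375 mol.
Reaction (1): C→CO ratio 2:2 ⇒ n(CO) = 20.375 mol.
Reaction (2): CO→Fe ratio 3:2 ⇒ n(Fe) = 13.583 mol.
Reaction (3): Fe→H2 ratio 1:1 ⇒ n(H2) = 13.583 mol.
Mass of H2 = 13.583 × 2.016 = 27.384 g.

27.38 g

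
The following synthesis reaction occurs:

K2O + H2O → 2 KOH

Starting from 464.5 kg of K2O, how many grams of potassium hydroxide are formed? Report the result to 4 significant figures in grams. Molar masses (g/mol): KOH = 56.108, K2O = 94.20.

553300 g

Convert: 464.5 kg = 464500 g.
n(K2O) = 464500 g / 94.20 g/mol = 4931.0 mol.
From the equation the K2O:KOH mole ratio is 1:2, so n(KOH) = 4931.0 × 2/1 = 9862.0 mol.
Mass of KOH = 9862.0 mol × 56.108 g/mol = 553340 g.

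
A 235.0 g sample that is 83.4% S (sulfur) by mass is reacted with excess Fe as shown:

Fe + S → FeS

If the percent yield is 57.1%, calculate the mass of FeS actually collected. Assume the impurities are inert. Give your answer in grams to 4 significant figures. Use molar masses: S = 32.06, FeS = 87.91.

Pure S available = 235.0 g × 0.834 = 195.99 g.
n(S) = 195.99 g / 32.06 g/mol = 6.1132 mol.
From the equation the S:FeS mole ratio is 1:1, so n(FeS) = 6.1132 × 1/1 = 6.1132 mol.
Mass of FeS = 6.1132 mol × 87.91 g/mol = 537.41 g.
Actual mass collected = 537.41 g × 0.571 = 306.86 g.

306.9 g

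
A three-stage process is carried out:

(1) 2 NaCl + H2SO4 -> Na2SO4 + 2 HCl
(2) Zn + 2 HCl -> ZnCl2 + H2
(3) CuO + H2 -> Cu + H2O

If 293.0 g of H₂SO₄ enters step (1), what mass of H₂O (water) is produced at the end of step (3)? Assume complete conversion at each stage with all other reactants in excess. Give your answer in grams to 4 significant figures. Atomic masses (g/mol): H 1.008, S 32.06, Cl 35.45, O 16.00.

M(H2SO4) = 2(1.008) + 32.06 + 4(16.00) = 98.076 g/mol.
M(H2O) = 2(1.008) + 16.00 = 18.016 g/mol.
n(H2SO4) = 293.0 / 98.076 = 2.9875 mol.
Reaction (1): H2SO4→HCl ratio 1:2 ⇒ n(HCl) = 5.9750 mol.
Reaction (2): HCl→H2 ratio 2:1 ⇒ n(H2) = 2.9875 mol.
Reaction (3): H2→H2O ratio 1:1 ⇒ n(H2O) = 2.9875 mol.
Mass of H2O = 2.9875 × 18.016 = 53.822 g.

53.82 g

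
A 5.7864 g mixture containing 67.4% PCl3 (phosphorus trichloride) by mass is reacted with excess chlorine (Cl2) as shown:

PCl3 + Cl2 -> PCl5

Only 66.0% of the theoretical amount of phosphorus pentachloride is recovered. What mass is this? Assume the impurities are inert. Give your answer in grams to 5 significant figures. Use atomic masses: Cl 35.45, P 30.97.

3.9030 g

Pure PCl3 available = 5.7864 g × 0.674 = 3.90003 g.
M(PCl3) = 30.97 + 3(35.45) = 137.32 g/mol.
M(PCl5) = 30.97 + 5(35.45) = 208.22 g/mol.
n(PCl3) = 3.90003 g / 137.32 g/mol = 0.0284011 mol.
From the equation the PCl3:PCl5 mole ratio is 1:1, so n(PCl5) = 0.0284011 × 1/1 = 0.0284011 mol.
Mass of PCl5 = 0.0284011 mol × 208.22 g/mol = 5.91367 g.
Actual mass collected = 5.91367 g × 0.660 = 3.90302 g.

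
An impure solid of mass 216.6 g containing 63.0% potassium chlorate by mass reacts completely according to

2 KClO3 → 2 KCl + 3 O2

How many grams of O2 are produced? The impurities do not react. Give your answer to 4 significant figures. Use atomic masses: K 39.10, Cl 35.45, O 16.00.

53.45 g

Mass of pure KClO3 = 216.6 g × 0.630 = 136.46 g.
M(KClO3) = 39.10 + 35.45 + 3(16.00) = 122.55 g/mol.
M(O2) = 2(16.00) = 32.00 g/mol.
n(KClO3) = 136.46 g / 122.55 g/mol = 1.1135 mol.
From the equation the KClO3:O2 mole ratio is 2:3, so n(O2) = 1.1135 × 3/2 = 1.6702 mol.
Mass of O2 = 1.6702 mol × 32.00 g/mol = 53.447 g.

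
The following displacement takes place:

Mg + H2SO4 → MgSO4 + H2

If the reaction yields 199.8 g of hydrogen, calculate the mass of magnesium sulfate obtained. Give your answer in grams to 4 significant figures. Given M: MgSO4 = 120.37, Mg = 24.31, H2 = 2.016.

n(H2) = 199.80 g / 2.016 g/mol = 99.107 mol.
From the equation the H2:MgSO4 mole ratio is 1:1, so n(MgSO4) = 99.107 × 1/1 = 99.107 mol.
Mass of MgSO4 = 99.107 mol × 120.37 g/mol = 11930 g.

11930 g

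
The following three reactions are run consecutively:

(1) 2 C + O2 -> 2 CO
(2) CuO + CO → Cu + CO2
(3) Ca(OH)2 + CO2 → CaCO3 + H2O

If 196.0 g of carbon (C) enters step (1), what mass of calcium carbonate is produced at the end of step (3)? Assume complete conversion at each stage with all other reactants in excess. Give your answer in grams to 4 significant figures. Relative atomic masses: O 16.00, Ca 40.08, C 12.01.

1633 g

M(C) = 12.01 g/mol.
M(CaCO3) = 40.08 + 12.01 + 3(16.00) = 100.09 g/mol.
n(C) = 196.0 / 12.01 = 16.320 mol.
Reaction (1): C→CO ratio 2:2 ⇒ n(CO) = 16.320 mol.
Reaction (2): CO→CO2 ratio 1:1 ⇒ n(CO2) = 16.320 mol.
Reaction (3): CO2→CaCO3 ratio 1:1 ⇒ n(CaCO3) = 16.320 mol.
Mass of CaCO3 = 16.320 × 100.09 = 1633.4 g.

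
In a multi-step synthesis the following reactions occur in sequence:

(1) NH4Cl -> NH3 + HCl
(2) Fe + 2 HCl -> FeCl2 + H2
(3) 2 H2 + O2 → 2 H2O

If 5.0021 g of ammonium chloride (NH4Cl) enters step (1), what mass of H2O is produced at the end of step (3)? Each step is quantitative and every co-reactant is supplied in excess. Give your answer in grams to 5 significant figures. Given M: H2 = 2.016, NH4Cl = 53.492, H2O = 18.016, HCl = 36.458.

0.84235 g

n(NH4Cl) = 5.0021 / 53.492 = 0.0935112 mol.
Reaction (1): NH4Cl→HCl ratio 1:1 ⇒ n(HCl) = 0.0935112 mol.
Reaction (2): HCl→H2 ratio 2:1 ⇒ n(H2) = 0.0467556 mol.
Reaction (3): H2→H2O ratio 2:2 ⇒ n(H2O) = 0.0467556 mol.
Mass of H2O = 0.0467556 × 18.016 = 0.842349 g.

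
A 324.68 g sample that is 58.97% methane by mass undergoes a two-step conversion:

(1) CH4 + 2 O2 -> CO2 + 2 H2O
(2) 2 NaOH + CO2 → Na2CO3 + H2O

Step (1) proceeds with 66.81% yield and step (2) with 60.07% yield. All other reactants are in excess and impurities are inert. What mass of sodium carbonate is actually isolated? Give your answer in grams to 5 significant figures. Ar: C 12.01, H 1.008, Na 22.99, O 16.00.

Pure CH4 = 324.68 × 0.5897 = 191.464 g.
M(CH4) = 12.01 + 4(1.008) = 16.042 g/mol.
M(Na2CO3) = 2(22.99) + 12.01 + 3(16.00) = 105.99 g/mol.
n(CH4) = 191.464 / 16.042 = 11.9352 mol.
Step 1 (CH4:CO2 = 1:1): theoretical n(CO2) = 11.9352 mol; at 66.81% yield, n(CO2) = 7.97388 mol.
Step 2 (CO2:Na2CO3 = 1:1): theoretical n(Na2CO3) = 7.97388 mol, so theoretical mass = 7.97388 × 105.99 = 845.151 g.
At 60.07% yield, actual mass of Na2CO3 = 845.151 × 0.6007 = 507.682 g.

507.68 g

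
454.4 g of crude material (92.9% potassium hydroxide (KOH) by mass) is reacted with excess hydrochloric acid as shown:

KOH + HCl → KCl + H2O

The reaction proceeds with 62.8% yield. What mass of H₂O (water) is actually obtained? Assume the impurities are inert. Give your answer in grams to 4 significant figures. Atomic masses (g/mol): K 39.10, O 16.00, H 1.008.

Pure KOH available = 454.4 g × 0.929 = 422.14 g.
M(KOH) = 39.10 + 16.00 + 1.008 = 56.108 g/mol.
M(H2O) = 2(1.008) + 16.00 = 18.016 g/mol.
n(KOH) = 422.14 g / 56.108 g/mol = 7.5237 mol.
From the equation the KOH:H2O mole ratio is 1:1, so n(H2O) = 7.5237 × 1/1 = 7.5237 mol.
Mass of H2O = 7.5237 mol × 18.016 g/mol = 135.55 g.
Actual mass collected = 135.55 g × 0.628 = 85.123 g.

85.12 g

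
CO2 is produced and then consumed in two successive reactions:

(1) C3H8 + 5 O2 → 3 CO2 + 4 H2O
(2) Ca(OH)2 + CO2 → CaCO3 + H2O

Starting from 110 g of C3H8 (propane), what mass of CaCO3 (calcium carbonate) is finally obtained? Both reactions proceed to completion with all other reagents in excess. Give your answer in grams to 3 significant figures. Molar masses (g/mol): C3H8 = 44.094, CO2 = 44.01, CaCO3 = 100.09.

749 g

n(C3H8) = 110.0 / 44.094 = 2.495 mol.
Step 1 gives a 1:3 ratio of C3H8 to CO2, so n(CO2) = 7.484 mol.
In step 2 the CO2:CaCO3 ratio is 1:1, so n(CaCO3) = 7.484 mol.
Mass of CaCO3 = 7.484 × 100.09 = 749.1 g.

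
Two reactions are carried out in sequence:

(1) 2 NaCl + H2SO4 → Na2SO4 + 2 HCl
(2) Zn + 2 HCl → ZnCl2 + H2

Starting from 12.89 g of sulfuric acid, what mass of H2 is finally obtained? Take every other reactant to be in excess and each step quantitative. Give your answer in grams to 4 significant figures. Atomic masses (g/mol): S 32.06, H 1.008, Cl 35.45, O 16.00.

0.2650 g

M(H2SO4) = 2(1.008) + 32.06 + 4(16.00) = 98.076 g/mol.
M(H2) = 2(1.008) = 2.016 g/mol.
n(H2SO4) = 12.890 / 98.076 = 0.13143 mol.
Step 1 gives a 1:2 ratio of H2SO4 to HCl, so n(HCl) = 0.26286 mol.
In step 2 the HCl:H2 ratio is 2:1, so n(H2) = 0.13143 mol.
Mass of H2 = 0.13143 × 2.016 = 0.26496 g.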